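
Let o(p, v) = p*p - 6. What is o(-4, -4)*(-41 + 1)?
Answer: -400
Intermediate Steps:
o(p, v) = -6 + p**2 (o(p, v) = p**2 - 6 = -6 + p**2)
o(-4, -4)*(-41 + 1) = (-6 + (-4)**2)*(-41 + 1) = (-6 + 16)*(-40) = 10*(-40) = -400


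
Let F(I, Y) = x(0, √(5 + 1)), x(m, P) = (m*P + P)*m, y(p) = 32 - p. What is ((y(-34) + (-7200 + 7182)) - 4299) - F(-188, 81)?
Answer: -4251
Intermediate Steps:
x(m, P) = m*(P + P*m) (x(m, P) = (P*m + P)*m = (P + P*m)*m = m*(P + P*m))
F(I, Y) = 0 (F(I, Y) = √(5 + 1)*0*(1 + 0) = √6*0*1 = 0)
((y(-34) + (-7200 + 7182)) - 4299) - F(-188, 81) = (((32 - 1*(-34)) + (-7200 + 7182)) - 4299) - 1*0 = (((32 + 34) - 18) - 4299) + 0 = ((66 - 18) - 4299) + 0 = (48 - 4299) + 0 = -4251 + 0 = -4251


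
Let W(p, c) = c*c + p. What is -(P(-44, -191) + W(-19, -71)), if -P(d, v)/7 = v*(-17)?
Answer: 17707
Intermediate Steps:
P(d, v) = 119*v (P(d, v) = -7*v*(-17) = -(-119)*v = 119*v)
W(p, c) = p + c**2 (W(p, c) = c**2 + p = p + c**2)
-(P(-44, -191) + W(-19, -71)) = -(119*(-191) + (-19 + (-71)**2)) = -(-22729 + (-19 + 5041)) = -(-22729 + 5022) = -1*(-17707) = 17707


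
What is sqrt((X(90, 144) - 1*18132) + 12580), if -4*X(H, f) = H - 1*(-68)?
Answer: I*sqrt(22366)/2 ≈ 74.776*I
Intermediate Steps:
X(H, f) = -17 - H/4 (X(H, f) = -(H - 1*(-68))/4 = -(H + 68)/4 = -(68 + H)/4 = -17 - H/4)
sqrt((X(90, 144) - 1*18132) + 12580) = sqrt(((-17 - 1/4*90) - 1*18132) + 12580) = sqrt(((-17 - 45/2) - 18132) + 12580) = sqrt((-79/2 - 18132) + 12580) = sqrt(-36343/2 + 12580) = sqrt(-11183/2) = I*sqrt(22366)/2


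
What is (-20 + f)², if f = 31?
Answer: 121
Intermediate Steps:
(-20 + f)² = (-20 + 31)² = 11² = 121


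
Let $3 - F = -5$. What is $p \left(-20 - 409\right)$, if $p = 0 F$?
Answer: $0$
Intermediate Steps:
$F = 8$ ($F = 3 - -5 = 3 + 5 = 8$)
$p = 0$ ($p = 0 \cdot 8 = 0$)
$p \left(-20 - 409\right) = 0 \left(-20 - 409\right) = 0 \left(-429\right) = 0$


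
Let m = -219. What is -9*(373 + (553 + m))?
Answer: -6363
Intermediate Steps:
-9*(373 + (553 + m)) = -9*(373 + (553 - 219)) = -9*(373 + 334) = -9*707 = -6363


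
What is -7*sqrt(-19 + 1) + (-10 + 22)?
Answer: 12 - 21*I*sqrt(2) ≈ 12.0 - 29.698*I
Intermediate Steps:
-7*sqrt(-19 + 1) + (-10 + 22) = -21*I*sqrt(2) + 12 = 12 - 21*I*sqrt(2)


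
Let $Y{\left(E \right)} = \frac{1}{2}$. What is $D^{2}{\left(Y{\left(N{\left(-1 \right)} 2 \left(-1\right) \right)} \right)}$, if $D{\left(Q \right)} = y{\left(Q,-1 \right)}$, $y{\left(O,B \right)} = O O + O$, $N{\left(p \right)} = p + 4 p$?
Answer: $\frac{9}{16} \approx 0.5625$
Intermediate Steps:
$N{\left(p \right)} = 5 p$
$y{\left(O,B \right)} = O + O^{2}$ ($y{\left(O,B \right)} = O^{2} + O = O + O^{2}$)
$Y{\left(E \right)} = \frac{1}{2}$
$D{\left(Q \right)} = Q \left(1 + Q\right)$
$D^{2}{\left(Y{\left(N{\left(-1 \right)} 2 \left(-1\right) \right)} \right)} = \left(\frac{1 + \frac{1}{2}}{2}\right)^{2} = \left(\frac{1}{2} \cdot \frac{3}{2}\right)^{2} = \left(\frac{3}{4}\right)^{2} = \frac{9}{16}$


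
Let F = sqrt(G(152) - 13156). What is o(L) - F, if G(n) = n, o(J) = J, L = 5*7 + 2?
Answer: 37 - 2*I*sqrt(3251) ≈ 37.0 - 114.04*I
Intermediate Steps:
L = 37 (L = 35 + 2 = 37)
F = 2*I*sqrt(3251) (F = sqrt(152 - 13156) = sqrt(-13004) = 2*I*sqrt(3251) ≈ 114.04*I)
o(L) - F = 37 - 2*I*sqrt(3251)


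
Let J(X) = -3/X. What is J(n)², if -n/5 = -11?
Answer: 9/3025 ≈ 0.0029752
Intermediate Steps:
n = 55 (n = -5*(-11) = 55)
J(n)² = (-3/55)² = 9/3025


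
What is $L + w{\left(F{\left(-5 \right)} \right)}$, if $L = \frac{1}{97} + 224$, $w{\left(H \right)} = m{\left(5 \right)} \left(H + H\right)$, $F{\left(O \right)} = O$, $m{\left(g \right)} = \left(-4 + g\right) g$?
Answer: $\frac{16879}{97} \approx 174.01$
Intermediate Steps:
$m{\left(g \right)} = g \left(-4 + g\right)$
$w{\left(H \right)} = 10 H$ ($w{\left(H \right)} = 5 \left(-4 + 5\right) \left(H + H\right) = 5 \cdot 1 \cdot 2 H = 5 \cdot 2 H = 10 H$)
$L = \frac{21729}{97}$ ($L = \frac{1}{97} + 224 = \frac{21729}{97} \approx 224.01$)
$L + w{\left(F{\left(-5 \right)} \right)} = \frac{21729}{97} + 10 \left(-5\right) = \frac{21729}{97} - 50 = \frac{16879}{97}$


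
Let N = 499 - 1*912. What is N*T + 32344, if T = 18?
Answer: 24910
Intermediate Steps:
N = -413 (N = 499 - 912 = -413)
N*T + 32344 = -413*18 + 32344 = -7434 + 32344 = 24910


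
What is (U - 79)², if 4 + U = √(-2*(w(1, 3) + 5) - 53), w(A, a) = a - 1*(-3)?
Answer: 6814 - 830*I*√3 ≈ 6814.0 - 1437.6*I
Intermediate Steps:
w(A, a) = 3 + a (w(A, a) = a + 3 = 3 + a)
U = -4 + 5*I*√3 (U = -4 + √(-2*((3 + 3) + 5) - 53) = -4 + √(-2*(6 + 5) - 53) = -4 + √(-2*11 - 53) = -4 + √(-22 - 53) = -4 + √(-75) = -4 + 5*I*√3 ≈ -4.0 + 8.6602*I)
(U - 79)² = ((-4 + 5*I*√3) - 79)² = (-83 + 5*I*√3)²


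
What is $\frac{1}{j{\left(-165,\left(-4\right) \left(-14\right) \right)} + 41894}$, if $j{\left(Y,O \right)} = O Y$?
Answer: $\frac{1}{32654} \approx 3.0624 \cdot 10^{-5}$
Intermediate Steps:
$\frac{1}{j{\left(-165,\left(-4\right) \left(-14\right) \right)} + 41894} = \frac{1}{\left(-4\right) \left(-14\right) \left(-165\right) + 41894} = \frac{1}{56 \left(-165\right) + 41894} = \frac{1}{-9240 + 41894} = \frac{1}{32654}$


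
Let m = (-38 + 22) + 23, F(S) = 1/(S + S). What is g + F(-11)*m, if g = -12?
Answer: -271/22 ≈ -12.318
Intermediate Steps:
F(S) = 1/(2*S)
m = 7 (m = -16 + 23 = 7)
g + F(-11)*m = -12 + ((1/2)/(-11))*7 = -12 + ((1/2)*(-1/11))*7 = -12 - 1/22*7 = -12 - 7/22 = -271/22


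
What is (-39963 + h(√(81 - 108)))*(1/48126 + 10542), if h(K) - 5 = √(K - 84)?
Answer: -10136231629847/24063 + 507344293*√(-84 + 3*I*√3)/48126 ≈ -4.2123e+8 + 96665.0*I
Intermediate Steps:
h(K) = 5 + √(-84 + K) (h(K) = 5 + √(K - 84) = 5 + √(-84 + K))
(-39963 + h(√(81 - 108)))*(1/48126 + 10542) = (-39963 + (5 + √(-84 + √(81 - 108))))*(1/48126 + 10542) = (-39963 + (5 + √(-84 + √(-27))))*(1/48126 + 10542) = (-39963 + (5 + √(-84 + 3*I*√3)))*(507344293/48126) = (-39958 + √(-84 + 3*I*√3))*(507344293/48126) = -10136231629847/24063 + 507344293*√(-84 + 3*I*√3)/48126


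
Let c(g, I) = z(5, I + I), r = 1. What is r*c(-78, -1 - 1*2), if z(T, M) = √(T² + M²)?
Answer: √61 ≈ 7.8102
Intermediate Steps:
z(T, M) = √(M² + T²)
c(g, I) = √(25 + 4*I²) (c(g, I) = √((I + I)² + 5²) = √((2*I)² + 25) = √(4*I² + 25) = √(25 + 4*I²))
r*c(-78, -1 - 1*2) = 1*√(25 + 4*(-1 - 1*2)²) = 1*√(25 + 4*(-1 - 2)²) = 1*√(25 + 4*(-3)²) = 1*√(25 + 4*9) = 1*√(25 + 36) = 1*√61 = √61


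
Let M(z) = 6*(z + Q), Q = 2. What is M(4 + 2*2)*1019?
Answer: 61140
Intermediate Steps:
M(z) = 12 + 6*z (M(z) = 6*(z + 2) = 6*(2 + z) = 12 + 6*z)
M(4 + 2*2)*1019 = (12 + 6*(4 + 2*2))*1019 = (12 + 6*(4 + 4))*1019 = (12 + 6*8)*1019 = (12 + 48)*1019 = 60*1019 = 61140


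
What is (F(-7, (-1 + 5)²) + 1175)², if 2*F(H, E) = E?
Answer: 1399489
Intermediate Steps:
F(H, E) = E/2
(F(-7, (-1 + 5)²) + 1175)² = ((-1 + 5)²/2 + 1175)² = ((½)*4² + 1175)² = ((½)*16 + 1175)² = (8 + 1175)² = 1183² = 1399489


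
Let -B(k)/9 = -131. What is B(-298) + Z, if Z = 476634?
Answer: 477813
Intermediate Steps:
B(k) = 1179 (B(k) = -9*(-131) = 1179)
B(-298) + Z = 1179 + 476634 = 477813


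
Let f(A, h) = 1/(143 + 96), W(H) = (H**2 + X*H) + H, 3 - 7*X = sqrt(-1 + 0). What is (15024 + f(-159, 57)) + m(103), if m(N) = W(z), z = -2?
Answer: 25137071/1673 + 2*I/7 ≈ 15025.0 + 0.28571*I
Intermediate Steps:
X = 3/7 - I/7 (X = 3/7 - sqrt(-1 + 0)/7 = 3/7 - I/7 ≈ 0.42857 - 0.14286*I)
W(H) = H + H**2 + H*(3/7 - I/7) (W(H) = (H**2 + (3/7 - I/7)*H) + H = (H**2 + H*(3/7 - I/7)) + H = H + H**2 + H*(3/7 - I/7))
f(A, h) = 1/239
m(N) = 8/7 + 2*I/7 (m(N) = (1/7)*(-2)*(10 - I + 7*(-2)) = (1/7)*(-2)*(10 - I - 14) = (1/7)*(-2)*(-4 - I) = 8/7 + 2*I/7)
(15024 + f(-159, 57)) + m(103) = (15024 + 1/239) + (8/7 + 2*I/7) = 3590737/239 + (8/7 + 2*I/7) = 25137071/1673 + 2*I/7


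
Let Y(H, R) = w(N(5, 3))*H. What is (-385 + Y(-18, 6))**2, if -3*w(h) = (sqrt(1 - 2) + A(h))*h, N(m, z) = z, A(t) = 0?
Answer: 147901 - 13860*I ≈ 1.479e+5 - 13860.0*I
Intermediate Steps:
w(h) = -I*h/3 (w(h) = -(sqrt(1 - 2) + 0)*h/3 = -(sqrt(-1) + 0)*h/3 = -(I + 0)*h/3 = -I*h/3)
Y(H, R) = -I*H (Y(H, R) = (-1/3*I*3)*H = (-I)*H = -I*H)
(-385 + Y(-18, 6))**2 = (-385 - 1*I*(-18))**2 = (-385 + 18*I)**2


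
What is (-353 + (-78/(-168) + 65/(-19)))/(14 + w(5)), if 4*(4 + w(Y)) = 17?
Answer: -63123/2527 ≈ -24.979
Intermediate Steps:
w(Y) = 1/4 (w(Y) = -4 + (1/4)*17 = -4 + 17/4 = 1/4)
(-353 + (-78/(-168) + 65/(-19)))/(14 + w(5)) = (-353 + (-78/(-168) + 65/(-19)))/(14 + 1/4) = (-353 + (-78*(-1/168) + 65*(-1/19)))/(57/4) = (-353 + (13/28 - 65/19))*(4/57) = (-353 - 1573/532)*(4/57) = -189369/532*4/57 = -63123/2527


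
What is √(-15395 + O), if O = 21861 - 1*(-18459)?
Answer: 5*√997 ≈ 157.88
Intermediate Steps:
O = 40320 (O = 21861 + 18459 = 40320)
√(-15395 + O) = √(-15395 + 40320) = √24925 = 5*√997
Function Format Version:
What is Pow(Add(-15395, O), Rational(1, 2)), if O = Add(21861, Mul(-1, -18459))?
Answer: Mul(5, Pow(997, Rational(1, 2))) ≈ 157.88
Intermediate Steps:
O = 40320 (O = Add(21861, 18459) = 40320)
Pow(Add(-15395, O), Rational(1, 2)) = Pow(Add(-15395, 40320), Rational(1, 2)) = Pow(24925, Rational(1, 2)) = Mul(5, Pow(997, Rational(1, 2)))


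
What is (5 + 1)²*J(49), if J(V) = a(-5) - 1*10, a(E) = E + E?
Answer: -720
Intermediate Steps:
a(E) = 2*E
J(V) = -20 (J(V) = 2*(-5) - 1*10 = -10 - 10 = -20)
(5 + 1)²*J(49) = (5 + 1)²*(-20) = 6²*(-20) = 36*(-20) = -720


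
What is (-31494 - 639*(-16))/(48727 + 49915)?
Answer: -10635/49321 ≈ -0.21563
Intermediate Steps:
(-31494 - 639*(-16))/(48727 + 49915) = (-31494 + 10224)/98642 = -21270*1/98642 = -10635/49321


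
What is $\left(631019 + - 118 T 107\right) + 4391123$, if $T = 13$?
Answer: $4858004$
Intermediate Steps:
$\left(631019 + - 118 T 107\right) + 4391123 = \left(631019 + \left(-118\right) 13 \cdot 107\right) + 4391123 = \left(631019 - 164138\right) + 4391123 = 466881 + 4391123 = 4858004$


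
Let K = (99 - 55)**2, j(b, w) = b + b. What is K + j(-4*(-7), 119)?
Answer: 1992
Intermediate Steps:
j(b, w) = 2*b
K = 1936 (K = 44**2 = 1936)
K + j(-4*(-7), 119) = 1936 + 2*(-4*(-7)) = 1936 + 2*28 = 1936 + 56 = 1992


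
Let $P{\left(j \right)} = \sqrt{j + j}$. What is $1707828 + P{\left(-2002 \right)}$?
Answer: $1707828 + 2 i \sqrt{1001} \approx 1.7078 \cdot 10^{6} + 63.277 i$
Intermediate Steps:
$P{\left(j \right)} = \sqrt{2} \sqrt{j}$ ($P{\left(j \right)} = \sqrt{2 j} = \sqrt{2} \sqrt{j}$)
$1707828 + P{\left(-2002 \right)} = 1707828 + \sqrt{2} \sqrt{-2002} = 1707828 + \sqrt{2} i \sqrt{2002} = 1707828 + 2 i \sqrt{1001}$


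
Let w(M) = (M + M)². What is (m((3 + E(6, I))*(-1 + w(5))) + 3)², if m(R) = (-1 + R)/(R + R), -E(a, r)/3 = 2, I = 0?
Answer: 1081600/88209 ≈ 12.262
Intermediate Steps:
E(a, r) = -6 (E(a, r) = -3*2 = -6)
w(M) = 4*M² (w(M) = (2*M)² = 4*M²)
m(R) = (-1 + R)/(2*R) (m(R) = (-1 + R)/((2*R)) = (-1 + R)*(1/(2*R)) = (-1 + R)/(2*R))
(m((3 + E(6, I))*(-1 + w(5))) + 3)² = ((-1 + (3 - 6)*(-1 + 4*5²))/(2*(((3 - 6)*(-1 + 4*5²)))) + 3)² = ((-1 - 3*(-1 + 4*25))/(2*((-3*(-1 + 4*25)))) + 3)² = ((-1 - 3*(-1 + 100))/(2*((-3*(-1 + 100)))) + 3)² = ((-1 - 3*99)/(2*((-3*99))) + 3)² = ((½)*(-1 - 297)/(-297) + 3)² = ((½)*(-1/297)*(-298) + 3)² = (149/297 + 3)² = (1040/297)² = 1081600/88209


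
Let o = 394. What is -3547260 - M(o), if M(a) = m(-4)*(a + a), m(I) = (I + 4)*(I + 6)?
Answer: -3547260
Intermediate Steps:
m(I) = (4 + I)*(6 + I)
M(a) = 0 (M(a) = (24 + (-4)**2 + 10*(-4))*(a + a) = (24 + 16 - 40)*(2*a) = 0*(2*a) = 0)
-3547260 - M(o) = -3547260 - 1*0 = -3547260 + 0 = -3547260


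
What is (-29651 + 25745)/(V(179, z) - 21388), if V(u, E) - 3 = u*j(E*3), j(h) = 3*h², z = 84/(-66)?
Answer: 67518/234331 ≈ 0.28813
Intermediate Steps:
z = -14/11 (z = 84*(-1/66) = -14/11 ≈ -1.2727)
V(u, E) = 3 + 27*u*E² (V(u, E) = 3 + u*(3*(E*3)²) = 3 + u*(3*(3*E)²) = 3 + u*(3*(9*E²)) = 3 + u*(27*E²) = 3 + 27*u*E²)
(-29651 + 25745)/(V(179, z) - 21388) = (-29651 + 25745)/((3 + 27*179*(-14/11)²) - 21388) = -3906/((3 + 27*179*(196/121)) - 21388) = -3906/((3 + 947268/121) - 21388) = -3906/(947631/121 - 21388) = -3906/(-1640317/121) = -3906*(-121/1640317) = 67518/234331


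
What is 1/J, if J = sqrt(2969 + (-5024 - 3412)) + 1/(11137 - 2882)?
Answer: 8255/372548851676 - 68145025*I*sqrt(5467)/372548851676 ≈ 2.2158e-8 - 0.013525*I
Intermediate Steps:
J = 1/8255 + I*sqrt(5467) (J = sqrt(2969 - 8436) + 1/8255 = sqrt(-5467) + 1/8255 = I*sqrt(5467) + 1/8255 = 1/8255 + I*sqrt(5467) ≈ 0.00012114 + 73.939*I)
1/J = 1/(1/8255 + I*sqrt(5467))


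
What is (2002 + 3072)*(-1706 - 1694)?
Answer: -17251600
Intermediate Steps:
(2002 + 3072)*(-1706 - 1694) = 5074*(-3400) = -17251600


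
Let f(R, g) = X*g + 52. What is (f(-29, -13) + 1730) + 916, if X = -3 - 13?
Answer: 2906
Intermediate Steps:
X = -16
f(R, g) = 52 - 16*g (f(R, g) = -16*g + 52 = 52 - 16*g)
(f(-29, -13) + 1730) + 916 = ((52 - 16*(-13)) + 1730) + 916 = ((52 + 208) + 1730) + 916 = (260 + 1730) + 916 = 1990 + 916 = 2906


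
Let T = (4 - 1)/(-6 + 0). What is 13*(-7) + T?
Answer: -183/2 ≈ -91.500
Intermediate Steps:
T = -½ (T = 3/(-6) = 3*(-⅙) = -½ ≈ -0.50000)
13*(-7) + T = 13*(-7) - ½ = -91 - ½ = -183/2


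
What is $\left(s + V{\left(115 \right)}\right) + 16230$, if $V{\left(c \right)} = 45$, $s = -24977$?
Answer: $-8702$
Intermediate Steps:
$\left(s + V{\left(115 \right)}\right) + 16230 = \left(-24977 + 45\right) + 16230 = -24932 + 16230 = -8702$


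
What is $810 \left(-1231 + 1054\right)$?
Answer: $-143370$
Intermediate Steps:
$810 \left(-1231 + 1054\right) = 810 \left(-177\right) = -143370$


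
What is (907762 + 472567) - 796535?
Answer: 583794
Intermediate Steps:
(907762 + 472567) - 796535 = 1380329 - 796535 = 583794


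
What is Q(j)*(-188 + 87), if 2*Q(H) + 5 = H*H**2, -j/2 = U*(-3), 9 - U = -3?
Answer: -37697543/2 ≈ -1.8849e+7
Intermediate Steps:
U = 12 (U = 9 - 1*(-3) = 9 + 3 = 12)
j = 72 (j = -24*(-3) = -2*(-36) = 72)
Q(H) = -5/2 + H**3/2 (Q(H) = -5/2 + (H*H**2)/2 = -5/2 + H**3/2)
Q(j)*(-188 + 87) = (-5/2 + (1/2)*72**3)*(-188 + 87) = (-5/2 + (1/2)*373248)*(-101) = (-5/2 + 186624)*(-101) = (373243/2)*(-101) = -37697543/2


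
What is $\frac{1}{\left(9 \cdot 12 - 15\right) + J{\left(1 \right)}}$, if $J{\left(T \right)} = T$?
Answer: $\frac{1}{94} \approx 0.010638$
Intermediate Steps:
$\frac{1}{\left(9 \cdot 12 - 15\right) + J{\left(1 \right)}} = \frac{1}{\left(9 \cdot 12 - 15\right) + 1} = \frac{1}{\left(108 - 15\right) + 1} = \frac{1}{93 + 1} = \frac{1}{94}$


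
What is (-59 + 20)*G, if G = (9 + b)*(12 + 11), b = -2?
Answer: -6279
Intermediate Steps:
G = 161 (G = (9 - 2)*(12 + 11) = 7*23 = 161)
(-59 + 20)*G = (-59 + 20)*161 = -39*161 = -6279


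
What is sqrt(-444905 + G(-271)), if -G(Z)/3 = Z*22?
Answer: I*sqrt(427019) ≈ 653.47*I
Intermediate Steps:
G(Z) = -66*Z (G(Z) = -3*Z*22 = -66*Z)
sqrt(-444905 + G(-271)) = sqrt(-444905 - 66*(-271)) = sqrt(-444905 + 17886) = sqrt(-427019) = I*sqrt(427019)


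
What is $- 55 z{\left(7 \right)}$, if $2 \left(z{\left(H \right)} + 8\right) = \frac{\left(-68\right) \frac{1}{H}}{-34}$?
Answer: $\frac{3025}{7} \approx 432.14$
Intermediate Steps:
$z{\left(H \right)} = -8 + \frac{1}{H}$ ($z{\left(H \right)} = -8 + \frac{- \frac{68}{H} \frac{1}{-34}}{2} = -8 + \frac{- \frac{68}{H} \left(- \frac{1}{34}\right)}{2} = -8 + \frac{2 \frac{1}{H}}{2} = -8 + \frac{1}{H}$)
$- 55 z{\left(7 \right)} = - 55 \left(-8 + \frac{1}{7}\right) = \left(-55\right) \left(- \frac{55}{7}\right) = \frac{3025}{7}$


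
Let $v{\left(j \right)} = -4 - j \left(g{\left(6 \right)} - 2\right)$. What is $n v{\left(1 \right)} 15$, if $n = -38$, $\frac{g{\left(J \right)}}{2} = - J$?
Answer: $-5700$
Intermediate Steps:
$g{\left(J \right)} = - 2 J$ ($g{\left(J \right)} = 2 \left(- J\right) = - 2 J$)
$v{\left(j \right)} = -4 + 14 j$ ($v{\left(j \right)} = -4 - j \left(\left(-2\right) 6 - 2\right) = -4 - j \left(-12 - 2\right) = -4 - j \left(-14\right) = -4 - - 14 j = -4 + 14 j$)
$n v{\left(1 \right)} 15 = - 38 \left(-4 + 14 \cdot 1\right) 15 = - 38 \left(-4 + 14\right) 15 = \left(-38\right) 10 \cdot 15 = \left(-380\right) 15 = -5700$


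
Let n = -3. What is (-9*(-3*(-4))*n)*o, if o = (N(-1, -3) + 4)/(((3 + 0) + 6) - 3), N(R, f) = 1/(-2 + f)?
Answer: 1026/5 ≈ 205.20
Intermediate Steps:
o = 19/30 (o = (1/(-2 - 3) + 4)/(((3 + 0) + 6) - 3) = (1/(-5) + 4)/((3 + 6) - 3) = (-1/5 + 4)/(9 - 3) = (19/5)/6 = (19/5)*(1/6) = 19/30 ≈ 0.63333)
(-9*(-3*(-4))*n)*o = -9*(-3*(-4))*(-3)*(19/30) = -108*(-3)*(19/30) = -9*(-36)*(19/30) = 324*(19/30) = 1026/5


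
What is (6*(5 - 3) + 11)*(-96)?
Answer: -2208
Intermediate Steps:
(6*(5 - 3) + 11)*(-96) = (6*2 + 11)*(-96) = (12 + 11)*(-96) = 23*(-96) = -2208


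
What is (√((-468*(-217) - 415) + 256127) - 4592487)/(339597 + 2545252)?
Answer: -4592487/2884849 + 2*√89317/2884849 ≈ -1.5917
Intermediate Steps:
(√((-468*(-217) - 415) + 256127) - 4592487)/(339597 + 2545252) = (√((101556 - 415) + 256127) - 4592487)/2884849 = (√(101141 + 256127) - 4592487)*(1/2884849) = (√357268 - 4592487)*(1/2884849) = (2*√89317 - 4592487)*(1/2884849) = (-4592487 + 2*√89317)*(1/2884849) = -4592487/2884849 + 2*√89317/2884849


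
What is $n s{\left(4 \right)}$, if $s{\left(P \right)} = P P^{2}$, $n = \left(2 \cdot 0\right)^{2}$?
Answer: $0$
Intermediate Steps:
$n = 0$ ($n = 0^{2} = 0$)
$s{\left(P \right)} = P^{3}$
$n s{\left(4 \right)} = 0 \cdot 4^{3} = 0 \cdot 64 = 0$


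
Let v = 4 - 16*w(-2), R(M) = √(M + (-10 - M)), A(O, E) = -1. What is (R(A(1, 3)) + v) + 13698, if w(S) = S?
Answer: 13734 + I*√10 ≈ 13734.0 + 3.1623*I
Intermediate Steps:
R(M) = I*√10 (R(M) = √(-10) = I*√10)
v = 36 (v = 4 - 16*(-2) = 4 + 32 = 36)
(R(A(1, 3)) + v) + 13698 = (I*√10 + 36) + 13698 = (36 + I*√10) + 13698 = 13734 + I*√10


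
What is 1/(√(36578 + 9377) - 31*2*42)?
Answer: -372/962123 - √45955/6734861 ≈ -0.00041847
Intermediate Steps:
1/(√(36578 + 9377) - 31*2*42) = 1/(√45955 - 62*42) = 1/(√45955 - 2604) = 1/(-2604 + √45955)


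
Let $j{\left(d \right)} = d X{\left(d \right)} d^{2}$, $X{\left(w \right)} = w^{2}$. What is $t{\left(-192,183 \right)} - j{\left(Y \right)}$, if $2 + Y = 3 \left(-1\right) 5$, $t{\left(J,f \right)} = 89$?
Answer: $1419946$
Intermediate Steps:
$Y = -17$ ($Y = -2 + 3 \left(-1\right) 5 = -2 - 15 = -17$)
$j{\left(d \right)} = d^{5}$ ($j{\left(d \right)} = d d^{2} d^{2} = d^{3} d^{2} = d^{5}$)
$t{\left(-192,183 \right)} - j{\left(Y \right)} = 89 - \left(-17\right)^{5} = 89 - -1419857 = 89 + 1419857 = 1419946$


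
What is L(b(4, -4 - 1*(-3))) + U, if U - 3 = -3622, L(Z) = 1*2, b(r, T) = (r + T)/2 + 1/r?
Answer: -3617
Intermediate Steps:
b(r, T) = 1/r + T/2 + r/2 (b(r, T) = (T + r)*(½) + 1/r = (T/2 + r/2) + 1/r = 1/r + T/2 + r/2)
L(Z) = 2
U = -3619 (U = 3 - 3622 = -3619)
L(b(4, -4 - 1*(-3))) + U = 2 - 3619 = -3617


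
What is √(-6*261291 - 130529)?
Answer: 5*I*√67931 ≈ 1303.2*I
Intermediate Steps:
√(-6*261291 - 130529) = √(-1567746 - 130529) = √(-1698275) = 5*I*√67931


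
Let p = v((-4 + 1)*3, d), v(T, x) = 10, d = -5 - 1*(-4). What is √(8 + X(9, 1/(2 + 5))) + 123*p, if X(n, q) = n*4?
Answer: 1230 + 2*√11 ≈ 1236.6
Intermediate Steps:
d = -1 (d = -5 + 4 = -1)
X(n, q) = 4*n
p = 10
√(8 + X(9, 1/(2 + 5))) + 123*p = √(8 + 4*9) + 123*10 = √(8 + 36) + 1230 = √44 + 1230 = 2*√11 + 1230 = 1230 + 2*√11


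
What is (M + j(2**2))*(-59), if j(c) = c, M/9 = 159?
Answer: -84665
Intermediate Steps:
M = 1431 (M = 9*159 = 1431)
(M + j(2**2))*(-59) = (1431 + 2**2)*(-59) = (1431 + 4)*(-59) = 1435*(-59) = -84665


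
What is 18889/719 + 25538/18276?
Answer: 181788593/6570222 ≈ 27.669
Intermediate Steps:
18889/719 + 25538/18276 = 18889*(1/719) + 25538*(1/18276) = 18889/719 + 12769/9138 = 181788593/6570222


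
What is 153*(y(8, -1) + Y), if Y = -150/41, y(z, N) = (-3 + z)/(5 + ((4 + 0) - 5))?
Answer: -60435/164 ≈ -368.51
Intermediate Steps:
y(z, N) = -¾ + z/4 (y(z, N) = (-3 + z)/(5 + (4 - 5)) = (-3 + z)/(5 - 1) = (-3 + z)/4 = (-3 + z)*(¼) = -¾ + z/4)
Y = -150/41 (Y = -150*1/41 = -150/41 ≈ -3.6585)
153*(y(8, -1) + Y) = 153*((-¾ + (¼)*8) - 150/41) = 153*((-¾ + 2) - 150/41) = 153*(5/4 - 150/41) = 153*(-395/164) = -60435/164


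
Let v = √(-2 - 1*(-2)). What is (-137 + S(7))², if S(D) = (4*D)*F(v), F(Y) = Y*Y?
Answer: 18769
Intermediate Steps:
v = 0 (v = √(-2 + 2) = √0 = 0)
F(Y) = Y²
S(D) = 0 (S(D) = (4*D)*0² = (4*D)*0 = 0)
(-137 + S(7))² = (-137 + 0)² = (-137)² = 18769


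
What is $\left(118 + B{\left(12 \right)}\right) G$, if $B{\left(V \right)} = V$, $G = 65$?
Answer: $8450$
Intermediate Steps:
$\left(118 + B{\left(12 \right)}\right) G = \left(118 + 12\right) 65 = 130 \cdot 65 = 8450$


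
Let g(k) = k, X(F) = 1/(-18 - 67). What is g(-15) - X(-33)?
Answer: -1274/85 ≈ -14.988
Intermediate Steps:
X(F) = -1/85 (X(F) = 1/(-85) = -1/85)
g(-15) - X(-33) = -15 - 1*(-1/85) = -15 + 1/85 = -1274/85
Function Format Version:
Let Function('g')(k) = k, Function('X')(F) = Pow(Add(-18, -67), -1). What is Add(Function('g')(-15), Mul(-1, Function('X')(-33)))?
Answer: Rational(-1274, 85) ≈ -14.988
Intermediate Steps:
Function('X')(F) = Rational(-1, 85) (Function('X')(F) = Pow(-85, -1) = Rational(-1, 85))
Add(Function('g')(-15), Mul(-1, Function('X')(-33))) = Add(-15, Mul(-1, Rational(-1, 85))) = Add(-15, Rational(1, 85)) = Rational(-1274, 85)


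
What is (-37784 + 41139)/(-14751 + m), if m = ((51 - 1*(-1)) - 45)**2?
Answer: -3355/14702 ≈ -0.22820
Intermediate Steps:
m = 49 (m = ((51 + 1) - 45)**2 = (52 - 45)**2 = 7**2 = 49)
(-37784 + 41139)/(-14751 + m) = (-37784 + 41139)/(-14751 + 49) = 3355/(-14702) = 3355*(-1/14702) = -3355/14702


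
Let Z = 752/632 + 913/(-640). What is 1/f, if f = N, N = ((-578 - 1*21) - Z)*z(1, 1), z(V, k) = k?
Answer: -50560/30273473 ≈ -0.0016701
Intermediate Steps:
Z = -11967/50560 (Z = 752*(1/632) + 913*(-1/640) = 94/79 - 913/640 = -11967/50560 ≈ -0.23669)
N = -30273473/50560 (N = ((-578 - 1*21) - 1*(-11967/50560))*1 = ((-578 - 21) + 11967/50560)*1 = (-599 + 11967/50560)*1 = -30273473/50560*1 = -30273473/50560 ≈ -598.76)
f = -30273473/50560 ≈ -598.76
1/f = 1/(-30273473/50560) = -50560/30273473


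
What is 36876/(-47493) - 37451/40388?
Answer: -1089336077/639382428 ≈ -1.7037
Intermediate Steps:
36876/(-47493) - 37451/40388 = 36876*(-1/47493) - 37451*1/40388 = -12292/15831 - 37451/40388 = -1089336077/639382428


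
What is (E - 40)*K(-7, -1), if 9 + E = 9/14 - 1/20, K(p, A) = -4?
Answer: 6777/35 ≈ 193.63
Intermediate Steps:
E = -1177/140 (E = -9 + (9/14 - 1/20) = -9 + 83/140 = -1177/140 ≈ -8.4071)
(E - 40)*K(-7, -1) = (-1177/140 - 40)*(-4) = -6777/140*(-4) = 6777/35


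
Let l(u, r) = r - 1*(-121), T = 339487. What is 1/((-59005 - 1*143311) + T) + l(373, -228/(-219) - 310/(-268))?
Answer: 165307662473/1341806722 ≈ 123.20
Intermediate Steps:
l(u, r) = 121 + r (l(u, r) = r + 121 = 121 + r)
1/((-59005 - 1*143311) + T) + l(373, -228/(-219) - 310/(-268)) = 1/((-59005 - 1*143311) + 339487) + (121 + (-228/(-219) - 310/(-268))) = 1/((-59005 - 143311) + 339487) + (121 + (-228*(-1/219) - 310*(-1/268))) = 1/(-202316 + 339487) + (121 + (76/73 + 155/134)) = 1/137171 + (121 + 21499/9782) = 1/137171 + 1205121/9782 = 165307662473/1341806722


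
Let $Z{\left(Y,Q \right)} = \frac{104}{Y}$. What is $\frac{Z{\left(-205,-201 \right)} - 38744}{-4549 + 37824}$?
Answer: $- \frac{7942624}{6821375} \approx -1.1644$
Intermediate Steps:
$\frac{Z{\left(-205,-201 \right)} - 38744}{-4549 + 37824} = \frac{\frac{104}{-205} - 38744}{-4549 + 37824} = \frac{104 \left(- \frac{1}{205}\right) - 38744}{33275} = \left(- \frac{104}{205} - 38744\right) \frac{1}{33275} = \left(- \frac{7942624}{205}\right) \frac{1}{33275} = - \frac{7942624}{6821375}$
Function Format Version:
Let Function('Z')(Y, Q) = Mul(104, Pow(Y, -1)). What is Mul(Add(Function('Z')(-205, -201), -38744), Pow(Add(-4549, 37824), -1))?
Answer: Rational(-7942624, 6821375) ≈ -1.1644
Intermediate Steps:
Mul(Add(Function('Z')(-205, -201), -38744), Pow(Add(-4549, 37824), -1)) = Mul(Add(Mul(104, Pow(-205, -1)), -38744), Pow(Add(-4549, 37824), -1)) = Mul(Add(Mul(104, Rational(-1, 205)), -38744), Pow(33275, -1)) = Mul(Add(Rational(-104, 205), -38744), Rational(1, 33275)) = Mul(Rational(-7942624, 205), Rational(1, 33275)) = Rational(-7942624, 6821375)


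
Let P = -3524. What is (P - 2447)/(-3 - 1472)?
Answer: 5971/1475 ≈ 4.0481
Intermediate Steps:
(P - 2447)/(-3 - 1472) = (-3524 - 2447)/(-3 - 1472) = -5971/(-1475) = -5971*(-1/1475) = 5971/1475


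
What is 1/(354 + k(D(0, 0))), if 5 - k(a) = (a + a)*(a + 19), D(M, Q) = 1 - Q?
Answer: 1/319 ≈ 0.0031348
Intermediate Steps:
k(a) = 5 - 2*a*(19 + a) (k(a) = 5 - (a + a)*(a + 19) = 5 - 2*a*(19 + a))
1/(354 + k(D(0, 0))) = 1/(354 + (5 - 38*(1 - 1*0) - 2*(1 - 1*0)²)) = 1/(354 + (5 - 38*(1 + 0) - 2*(1 + 0)²)) = 1/(354 + (5 - 38*1 - 2*1²)) = 1/(354 + (5 - 38 - 2*1)) = 1/(354 + (5 - 38 - 2)) = 1/(354 - 35) = 1/319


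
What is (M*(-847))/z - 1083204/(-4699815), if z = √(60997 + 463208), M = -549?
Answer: 361068/1566605 + 4697*√58245/1765 ≈ 642.48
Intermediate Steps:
z = 3*√58245 (z = √524205 = 3*√58245 ≈ 724.02)
(M*(-847))/z - 1083204/(-4699815) = (-549*(-847))/((3*√58245)) - 1083204/(-4699815) = 465003*(√58245/174735) - 1083204*(-1/4699815) = 4697*√58245/1765 + 361068/1566605 = 361068/1566605 + 4697*√58245/1765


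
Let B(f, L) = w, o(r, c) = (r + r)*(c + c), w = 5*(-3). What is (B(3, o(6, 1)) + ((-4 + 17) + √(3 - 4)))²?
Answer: (2 - I)² ≈ 3.0 - 4.0*I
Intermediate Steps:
w = -15
o(r, c) = 4*c*r (o(r, c) = (2*r)*(2*c) = 4*c*r)
B(f, L) = -15
(B(3, o(6, 1)) + ((-4 + 17) + √(3 - 4)))² = (-15 + ((-4 + 17) + √(3 - 4)))² = (-15 + (13 + √(-1)))² = (-15 + (13 + I))² = (-2 + I)²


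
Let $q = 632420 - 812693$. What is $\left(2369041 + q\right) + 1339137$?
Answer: $3527905$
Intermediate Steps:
$q = -180273$ ($q = 632420 - 812693 = -180273$)
$\left(2369041 + q\right) + 1339137 = \left(2369041 - 180273\right) + 1339137 = 2188768 + 1339137 = 3527905$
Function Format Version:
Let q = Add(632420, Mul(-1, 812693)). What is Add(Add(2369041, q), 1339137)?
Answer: 3527905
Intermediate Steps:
q = -180273 (q = Add(632420, -812693) = -180273)
Add(Add(2369041, q), 1339137) = Add(Add(2369041, -180273), 1339137) = Add(2188768, 1339137) = 3527905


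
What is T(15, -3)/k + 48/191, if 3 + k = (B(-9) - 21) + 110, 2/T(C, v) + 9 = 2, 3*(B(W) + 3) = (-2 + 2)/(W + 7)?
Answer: 27506/110971 ≈ 0.24787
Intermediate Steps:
B(W) = -3 (B(W) = -3 + ((-2 + 2)/(W + 7))/3 = -3 + (0/(7 + W))/3 = -3 + (⅓)*0 = -3 + 0 = -3)
T(C, v) = -2/7 (T(C, v) = 2/(-9 + 2) = 2/(-7) = 2*(-⅐) = -2/7)
k = 83 (k = -3 + ((-3 - 21) + 110) = -3 + (-24 + 110) = -3 + 86 = 83)
T(15, -3)/k + 48/191 = -2/7/83 + 48/191 = -2/7*1/83 + 48*(1/191) = -2/581 + 48/191 = 27506/110971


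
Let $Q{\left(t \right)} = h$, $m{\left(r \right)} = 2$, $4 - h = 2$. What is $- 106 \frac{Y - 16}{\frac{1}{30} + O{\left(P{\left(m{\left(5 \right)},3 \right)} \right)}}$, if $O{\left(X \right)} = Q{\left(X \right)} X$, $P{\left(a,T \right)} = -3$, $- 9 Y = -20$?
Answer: $- \frac{131440}{537} \approx -244.77$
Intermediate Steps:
$h = 2$ ($h = 4 - 2 = 2$)
$Y = \frac{20}{9}$ ($Y = \left(- \frac{1}{9}\right) \left(-20\right) = \frac{20}{9} \approx 2.2222$)
$Q{\left(t \right)} = 2$
$O{\left(X \right)} = 2 X$
$- 106 \frac{Y - 16}{\frac{1}{30} + O{\left(P{\left(m{\left(5 \right)},3 \right)} \right)}} = - 106 \frac{\frac{20}{9} - 16}{\frac{1}{30} + 2 \left(-3\right)} = - 106 \left(- \frac{124}{9 \left(\frac{1}{30} - 6\right)}\right) = - 106 \left(- \frac{124}{9 \left(- \frac{179}{30}\right)}\right) = - 106 \left(\left(- \frac{124}{9}\right) \left(- \frac{30}{179}\right)\right) = \left(-106\right) \frac{1240}{537} = - \frac{131440}{537}$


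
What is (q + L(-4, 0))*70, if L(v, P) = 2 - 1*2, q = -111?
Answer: -7770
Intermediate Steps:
L(v, P) = 0 (L(v, P) = 2 - 2 = 0)
(q + L(-4, 0))*70 = (-111 + 0)*70 = -111*70 = -7770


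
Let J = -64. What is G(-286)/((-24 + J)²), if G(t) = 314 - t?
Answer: 75/968 ≈ 0.077479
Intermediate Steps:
G(-286)/((-24 + J)²) = (314 - 1*(-286))/((-24 - 64)²) = (314 + 286)/((-88)²) = 600/7744 = 600*(1/7744) = 75/968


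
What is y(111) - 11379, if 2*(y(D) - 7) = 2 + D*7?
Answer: -21965/2 ≈ -10983.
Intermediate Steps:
y(D) = 8 + 7*D/2 (y(D) = 7 + (2 + D*7)/2 = 7 + (2 + 7*D)/2 = 7 + (1 + 7*D/2) = 8 + 7*D/2)
y(111) - 11379 = (8 + (7/2)*111) - 11379 = (8 + 777/2) - 11379 = 793/2 - 11379 = -21965/2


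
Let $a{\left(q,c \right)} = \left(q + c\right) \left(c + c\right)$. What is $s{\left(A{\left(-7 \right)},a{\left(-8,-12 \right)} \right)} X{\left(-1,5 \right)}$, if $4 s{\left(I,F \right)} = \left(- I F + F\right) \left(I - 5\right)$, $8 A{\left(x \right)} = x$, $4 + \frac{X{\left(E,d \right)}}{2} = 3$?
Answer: $\frac{10575}{4} \approx 2643.8$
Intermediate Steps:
$a{\left(q,c \right)} = 2 c \left(c + q\right)$ ($a{\left(q,c \right)} = \left(c + q\right) 2 c = 2 c \left(c + q\right)$)
$X{\left(E,d \right)} = -2$ ($X{\left(E,d \right)} = -8 + 2 \cdot 3 = -8 + 6 = -2$)
$A{\left(x \right)} = \frac{x}{8}$
$s{\left(I,F \right)} = \frac{\left(-5 + I\right) \left(F - F I\right)}{4}$ ($s{\left(I,F \right)} = \frac{\left(- I F + F\right) \left(I - 5\right)}{4} = \frac{\left(- F I + F\right) \left(-5 + I\right)}{4} = \frac{\left(F - F I\right) \left(-5 + I\right)}{4} = \frac{\left(-5 + I\right) \left(F - F I\right)}{4}$)
$s{\left(A{\left(-7 \right)},a{\left(-8,-12 \right)} \right)} X{\left(-1,5 \right)} = \frac{2 \left(-12\right) \left(-12 - 8\right) \left(-5 - \left(\frac{1}{8} \left(-7\right)\right)^{2} + 6 \cdot \frac{1}{8} \left(-7\right)\right)}{4} \left(-2\right) = \frac{2 \left(-12\right) \left(-20\right) \left(-5 - \left(- \frac{7}{8}\right)^{2} + 6 \left(- \frac{7}{8}\right)\right)}{4} \left(-2\right) = \frac{1}{4} \cdot 480 \left(-5 - \frac{49}{64} - \frac{21}{4}\right) \left(-2\right) = \frac{1}{4} \cdot 480 \left(- \frac{705}{64}\right) \left(-2\right) = \left(- \frac{10575}{8}\right) \left(-2\right) = \frac{10575}{4}$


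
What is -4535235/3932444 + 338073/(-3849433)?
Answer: -18787536412167/15137679704252 ≈ -1.2411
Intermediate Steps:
-4535235/3932444 + 338073/(-3849433) = -4535235*1/3932444 + 338073*(-1/3849433) = -4535235/3932444 - 338073/3849433 = -18787536412167/15137679704252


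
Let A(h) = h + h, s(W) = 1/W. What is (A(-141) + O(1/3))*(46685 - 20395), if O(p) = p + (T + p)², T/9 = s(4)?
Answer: -520528855/72 ≈ -7.2296e+6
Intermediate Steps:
s(W) = 1/W
A(h) = 2*h
T = 9/4 ≈ 2.2500
O(p) = p + (9/4 + p)²
(A(-141) + O(1/3))*(46685 - 20395) = (2*(-141) + (1/3 + (9 + 4/3)²/16))*(46685 - 20395) = (-282 + (⅓ + (9 + 4*(⅓))²/16))*26290 = (-282 + (⅓ + (9 + 4/3)²/16))*26290 = (-282 + (⅓ + (31/3)²/16))*26290 = (-282 + (⅓ + (1/16)*(961/9)))*26290 = (-282 + (⅓ + 961/144))*26290 = (-282 + 1009/144)*26290 = -39599/144*26290 = -520528855/72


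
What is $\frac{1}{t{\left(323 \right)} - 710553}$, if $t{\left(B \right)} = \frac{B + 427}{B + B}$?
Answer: $- \frac{323}{229508244} \approx -1.4074 \cdot 10^{-6}$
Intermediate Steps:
$t{\left(B \right)} = \frac{427 + B}{2 B}$
$\frac{1}{t{\left(323 \right)} - 710553} = \frac{1}{\frac{427 + 323}{2 \cdot 323} - 710553} = \frac{1}{\frac{1}{2} \cdot \frac{1}{323} \cdot 750 - 710553} = \frac{1}{\frac{375}{323} - 710553} = \frac{1}{- \frac{229508244}{323}} = - \frac{323}{229508244}$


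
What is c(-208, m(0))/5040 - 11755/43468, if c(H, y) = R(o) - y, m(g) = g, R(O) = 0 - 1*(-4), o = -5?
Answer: -1845979/6846210 ≈ -0.26964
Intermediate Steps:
R(O) = 4 (R(O) = 0 + 4 = 4)
c(H, y) = 4 - y
c(-208, m(0))/5040 - 11755/43468 = (4 - 1*0)/5040 - 11755/43468 = (4 + 0)*(1/5040) - 11755*1/43468 = 4*(1/5040) - 11755/43468 = 1/1260 - 11755/43468 = -1845979/6846210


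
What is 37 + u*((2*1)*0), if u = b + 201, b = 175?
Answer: 37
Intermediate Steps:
u = 376 (u = 175 + 201 = 376)
37 + u*((2*1)*0) = 37 + 376*((2*1)*0) = 37 + 376*(2*0) = 37 + 376*0 = 37 + 0 = 37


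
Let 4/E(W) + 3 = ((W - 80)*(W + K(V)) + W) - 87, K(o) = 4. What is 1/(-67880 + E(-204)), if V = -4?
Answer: -28253/1917813638 ≈ -1.4732e-5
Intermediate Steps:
E(W) = 4/(-90 + W + (-80 + W)*(4 + W)) (E(W) = 4/(-3 + (((W - 80)*(W + 4) + W) - 87)) = 4/(-3 + (((-80 + W)*(4 + W) + W) - 87)) = 4/(-3 + ((W + (-80 + W)*(4 + W)) - 87)) = 4/(-3 + (-87 + W + (-80 + W)*(4 + W))) = 4/(-90 + W + (-80 + W)*(4 + W)))
1/(-67880 + E(-204)) = 1/(-67880 + 4/(-410 + (-204)² - 75*(-204))) = 1/(-67880 + 4/(-410 + 41616 + 15300)) = 1/(-67880 + 4/56506) = 1/(-67880 + 4*(1/56506)) = 1/(-67880 + 2/28253) = 1/(-1917813638/28253) = -28253/1917813638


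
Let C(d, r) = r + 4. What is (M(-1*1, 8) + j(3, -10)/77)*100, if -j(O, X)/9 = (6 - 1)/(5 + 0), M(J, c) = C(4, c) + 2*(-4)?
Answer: 29900/77 ≈ 388.31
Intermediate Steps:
C(d, r) = 4 + r
M(J, c) = -4 + c (M(J, c) = (4 + c) + 2*(-4) = (4 + c) - 8 = -4 + c)
j(O, X) = -9 (j(O, X) = -9*(6 - 1)/(5 + 0) = -45/5 = -9*1 = -9)
(M(-1*1, 8) + j(3, -10)/77)*100 = ((-4 + 8) - 9/77)*100 = (4 - 9*1/77)*100 = (4 - 9/77)*100 = (299/77)*100 = 29900/77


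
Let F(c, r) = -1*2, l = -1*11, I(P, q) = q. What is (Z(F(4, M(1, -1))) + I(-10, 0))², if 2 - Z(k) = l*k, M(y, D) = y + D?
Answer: 400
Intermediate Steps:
l = -11
M(y, D) = D + y
F(c, r) = -2
Z(k) = 2 + 11*k (Z(k) = 2 - (-11)*k = 2 + 11*k)
(Z(F(4, M(1, -1))) + I(-10, 0))² = ((2 + 11*(-2)) + 0)² = ((2 - 22) + 0)² = (-20 + 0)² = (-20)² = 400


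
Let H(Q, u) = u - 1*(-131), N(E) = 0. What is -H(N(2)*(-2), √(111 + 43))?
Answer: -131 - √154 ≈ -143.41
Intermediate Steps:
H(Q, u) = 131 + u (H(Q, u) = u + 131 = 131 + u)
-H(N(2)*(-2), √(111 + 43)) = -(131 + √(111 + 43)) = -(131 + √154) = -131 - √154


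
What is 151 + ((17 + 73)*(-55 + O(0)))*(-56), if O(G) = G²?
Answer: 277351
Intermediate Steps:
151 + ((17 + 73)*(-55 + O(0)))*(-56) = 151 + ((17 + 73)*(-55 + 0²))*(-56) = 151 + (90*(-55 + 0))*(-56) = 151 + (90*(-55))*(-56) = 151 - 4950*(-56) = 151 + 277200 = 277351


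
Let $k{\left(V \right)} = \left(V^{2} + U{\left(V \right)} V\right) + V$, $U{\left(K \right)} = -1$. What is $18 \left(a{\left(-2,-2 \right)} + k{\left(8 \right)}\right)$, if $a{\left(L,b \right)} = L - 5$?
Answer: $1026$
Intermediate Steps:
$k{\left(V \right)} = V^{2}$ ($k{\left(V \right)} = \left(V^{2} - V\right) + V = V^{2}$)
$a{\left(L,b \right)} = -5 + L$
$18 \left(a{\left(-2,-2 \right)} + k{\left(8 \right)}\right) = 18 \left(\left(-5 - 2\right) + 8^{2}\right) = 18 \left(-7 + 64\right) = 18 \cdot 57 = 1026$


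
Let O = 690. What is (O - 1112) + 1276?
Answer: 854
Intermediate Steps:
(O - 1112) + 1276 = (690 - 1112) + 1276 = -422 + 1276 = 854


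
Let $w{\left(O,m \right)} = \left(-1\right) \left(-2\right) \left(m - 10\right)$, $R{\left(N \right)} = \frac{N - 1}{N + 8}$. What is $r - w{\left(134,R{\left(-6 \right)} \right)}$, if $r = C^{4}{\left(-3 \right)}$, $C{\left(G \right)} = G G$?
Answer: $6588$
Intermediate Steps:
$R{\left(N \right)} = \frac{-1 + N}{8 + N}$
$C{\left(G \right)} = G^{2}$
$w{\left(O,m \right)} = -20 + 2 m$ ($w{\left(O,m \right)} = 2 \left(-10 + m\right) = -20 + 2 m$)
$r = 6561$ ($r = \left(\left(-3\right)^{2}\right)^{4} = 9^{4} = 6561$)
$r - w{\left(134,R{\left(-6 \right)} \right)} = 6561 - \left(-20 + 2 \frac{-1 - 6}{8 - 6}\right) = 6561 - \left(-20 + 2 \cdot \frac{1}{2} \left(-7\right)\right) = 6561 - \left(-20 + 2 \left(- \frac{7}{2}\right)\right) = 6561 - \left(-20 - 7\right) = 6561 - -27 = 6561 + 27 = 6588$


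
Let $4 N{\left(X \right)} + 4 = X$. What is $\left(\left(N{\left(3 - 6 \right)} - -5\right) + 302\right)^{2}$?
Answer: $\frac{1490841}{16} \approx 93178.0$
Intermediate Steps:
$N{\left(X \right)} = -1 + \frac{X}{4}$
$\left(\left(N{\left(3 - 6 \right)} - -5\right) + 302\right)^{2} = \left(\left(\left(-1 + \frac{3 - 6}{4}\right) - -5\right) + 302\right)^{2} = \left(\left(\left(-1 + \frac{1}{4} \left(-3\right)\right) + 5\right) + 302\right)^{2} = \left(\left(\left(-1 - \frac{3}{4}\right) + 5\right) + 302\right)^{2} = \left(\left(- \frac{7}{4} + 5\right) + 302\right)^{2} = \left(\frac{13}{4} + 302\right)^{2} = \left(\frac{1221}{4}\right)^{2} = \frac{1490841}{16}$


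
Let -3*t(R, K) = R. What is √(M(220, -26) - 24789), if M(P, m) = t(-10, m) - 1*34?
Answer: I*√223377/3 ≈ 157.54*I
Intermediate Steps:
t(R, K) = -R/3
M(P, m) = -92/3 (M(P, m) = -⅓*(-10) - 1*34 = 10/3 - 34 = -92/3)
√(M(220, -26) - 24789) = √(-92/3 - 24789) = √(-74459/3) = I*√223377/3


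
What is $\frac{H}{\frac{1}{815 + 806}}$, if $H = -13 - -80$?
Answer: $108607$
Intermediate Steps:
$H = 67$ ($H = -13 + 80 = 67$)
$\frac{H}{\frac{1}{815 + 806}} = \frac{67}{\frac{1}{815 + 806}} = \frac{67}{\frac{1}{1621}} = 67 \frac{1}{\frac{1}{1621}} = 67 \cdot 1621 = 108607$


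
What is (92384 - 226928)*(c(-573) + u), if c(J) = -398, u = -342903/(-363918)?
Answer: 3240188641464/60653 ≈ 5.3422e+7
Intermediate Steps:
u = 114301/121306 (u = -342903*(-1/363918) = 114301/121306 ≈ 0.94225)
(92384 - 226928)*(c(-573) + u) = (92384 - 226928)*(-398 + 114301/121306) = -134544*(-48165487/121306) = 3240188641464/60653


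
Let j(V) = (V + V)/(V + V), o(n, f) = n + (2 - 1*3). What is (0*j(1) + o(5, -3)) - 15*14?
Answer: -206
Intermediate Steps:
o(n, f) = -1 + n (o(n, f) = n + (2 - 3) = n - 1 = -1 + n)
j(V) = 1 (j(V) = (2*V)/((2*V)) = (2*V)*(1/(2*V)) = 1)
(0*j(1) + o(5, -3)) - 15*14 = (0*1 + (-1 + 5)) - 15*14 = (0 + 4) - 210 = 4 - 210 = -206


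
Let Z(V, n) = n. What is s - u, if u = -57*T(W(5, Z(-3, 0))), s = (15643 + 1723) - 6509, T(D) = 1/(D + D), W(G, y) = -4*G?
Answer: 434223/40 ≈ 10856.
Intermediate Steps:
T(D) = 1/(2*D)
s = 10857 (s = 17366 - 6509 = 10857)
u = 57/40 (u = -57/(2*((-4*5))) = -57/(2*(-20)) = -57*(-1)/(2*20) = -57*(-1/40) = 57/40 ≈ 1.4250)
s - u = 10857 - 1*57/40 = 10857 - 57/40 = 434223/40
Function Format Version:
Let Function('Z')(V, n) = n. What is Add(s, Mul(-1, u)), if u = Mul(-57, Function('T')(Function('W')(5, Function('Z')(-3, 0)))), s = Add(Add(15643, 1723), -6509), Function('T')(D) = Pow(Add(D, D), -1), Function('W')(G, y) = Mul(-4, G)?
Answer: Rational(434223, 40) ≈ 10856.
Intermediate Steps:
Function('T')(D) = Mul(Rational(1, 2), Pow(D, -1)) (Function('T')(D) = Pow(Mul(2, D), -1) = Mul(Rational(1, 2), Pow(D, -1)))
s = 10857 (s = Add(17366, -6509) = 10857)
u = Rational(57, 40) (u = Mul(-57, Mul(Rational(1, 2), Pow(Mul(-4, 5), -1))) = Mul(-57, Mul(Rational(1, 2), Pow(-20, -1))) = Mul(-57, Mul(Rational(1, 2), Rational(-1, 20))) = Mul(-57, Rational(-1, 40)) = Rational(57, 40) ≈ 1.4250)
Add(s, Mul(-1, u)) = Add(10857, Mul(-1, Rational(57, 40))) = Add(10857, Rational(-57, 40)) = Rational(434223, 40)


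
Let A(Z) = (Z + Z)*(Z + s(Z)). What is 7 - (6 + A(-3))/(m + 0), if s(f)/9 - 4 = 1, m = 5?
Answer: 281/5 ≈ 56.200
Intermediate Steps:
s(f) = 45 (s(f) = 36 + 9*1 = 36 + 9 = 45)
A(Z) = 2*Z*(45 + Z) (A(Z) = (Z + Z)*(Z + 45) = (2*Z)*(45 + Z) = 2*Z*(45 + Z))
7 - (6 + A(-3))/(m + 0) = 7 - (6 + 2*(-3)*(45 - 3))/(5 + 0) = 7 - (6 + 2*(-3)*42)/5 = 7 - (6 - 252)/5 = 7 - (-246)/5 = 7 - 1*(-246/5) = 7 + 246/5 = 281/5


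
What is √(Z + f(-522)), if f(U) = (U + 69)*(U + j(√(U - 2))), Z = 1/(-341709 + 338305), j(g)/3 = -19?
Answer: √759794029897/1702 ≈ 512.14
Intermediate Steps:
j(g) = -57 (j(g) = 3*(-19) = -57)
Z = -1/3404 (Z = 1/(-3404) = -1/3404 ≈ -0.00029377)
f(U) = (-57 + U)*(69 + U) (f(U) = (U + 69)*(U - 57) = (69 + U)*(-57 + U) = (-57 + U)*(69 + U))
√(Z + f(-522)) = √(-1/3404 + (-3933 + (-522)² + 12*(-522))) = √(-1/3404 + (-3933 + 272484 - 6264)) = √(-1/3404 + 262287) = √(892824947/3404) = √759794029897/1702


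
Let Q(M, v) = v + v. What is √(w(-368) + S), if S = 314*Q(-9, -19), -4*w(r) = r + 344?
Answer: I*√11926 ≈ 109.21*I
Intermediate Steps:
Q(M, v) = 2*v
w(r) = -86 - r/4 (w(r) = -(r + 344)/4 = -(344 + r)/4 = -86 - r/4)
S = -11932 (S = 314*(2*(-19)) = 314*(-38) = -11932)
√(w(-368) + S) = √((-86 - ¼*(-368)) - 11932) = √((-86 + 92) - 11932) = √(6 - 11932) = √(-11926) = I*√11926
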